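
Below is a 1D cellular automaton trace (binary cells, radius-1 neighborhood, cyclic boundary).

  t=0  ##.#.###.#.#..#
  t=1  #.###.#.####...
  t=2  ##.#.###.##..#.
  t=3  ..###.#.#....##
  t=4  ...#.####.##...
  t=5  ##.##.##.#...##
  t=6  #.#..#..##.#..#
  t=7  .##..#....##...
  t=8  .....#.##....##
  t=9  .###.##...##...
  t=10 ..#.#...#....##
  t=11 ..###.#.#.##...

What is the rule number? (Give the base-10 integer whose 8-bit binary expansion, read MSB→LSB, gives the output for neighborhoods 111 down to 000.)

  [7] ### => #  t=0,i=0
  [6] ##. => .  t=0,i=1
  [5] #.# => #  t=0,i=2
  [4] #.. => .  t=0,i=12
  [3] .## => .  t=0,i=5
  [2] .#. => #  t=0,i=3
  [1] ..# => .  t=0,i=13
  [0] ... => #  t=1,i=13
  bits 10100101 = 165

165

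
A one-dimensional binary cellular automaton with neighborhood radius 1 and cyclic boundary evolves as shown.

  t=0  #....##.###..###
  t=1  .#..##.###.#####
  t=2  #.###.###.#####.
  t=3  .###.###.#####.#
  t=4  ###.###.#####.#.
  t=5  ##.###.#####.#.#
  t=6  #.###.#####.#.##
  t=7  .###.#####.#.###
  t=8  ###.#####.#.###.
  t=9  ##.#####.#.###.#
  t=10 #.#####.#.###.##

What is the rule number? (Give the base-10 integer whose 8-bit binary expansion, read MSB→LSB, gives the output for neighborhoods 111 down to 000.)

186

  ###|#  b7=1 t=0,i=9
  ##.|.  b6=0 t=0,i=0
  #.#|#  b5=1 t=0,i=7
  #..|#  b4=1 t=0,i=1
  .##|#  b3=1 t=0,i=5
  .#.|.  b2=0 t=1,i=1
  ..#|#  b1=1 t=0,i=4
  ...|.  b0=0 t=0,i=2
  bits 10111010 = 186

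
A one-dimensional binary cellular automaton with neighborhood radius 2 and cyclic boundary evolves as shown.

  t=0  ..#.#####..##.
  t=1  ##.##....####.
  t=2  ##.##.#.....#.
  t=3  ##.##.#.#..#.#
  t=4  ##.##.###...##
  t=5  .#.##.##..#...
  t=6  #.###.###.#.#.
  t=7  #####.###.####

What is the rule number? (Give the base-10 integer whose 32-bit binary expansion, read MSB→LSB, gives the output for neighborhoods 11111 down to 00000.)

  nb #####: next=.  (t=0,i=6, bit31=0)
  nb ####.: next=.  (t=0,i=7, bit30=0)
  nb ###.#: next=#  (t=1,i=12, bit29=1)
  nb ###..: next=.  (t=0,i=8, bit28=0)
  nb ##.##: next=.  (t=1,i=2, bit27=0)
  nb ##.#.: next=.  (t=2,i=5, bit26=0)
  nb ##..#: next=#  (t=0,i=9, bit25=1)
  nb ##...: next=.  (t=0,i=13, bit24=0)
  nb #.###: next=#  (t=0,i=4, bit23=1)
  nb #.##.: next=#  (t=1,i=0, bit22=1)
  nb #.#.#: next=#  (t=3,i=6, bit21=1)
  nb #.#..: next=#  (t=2,i=6, bit20=1)
  nb #..##: next=#  (t=0,i=10, bit19=1)
  nb #..#.: next=.  (t=3,i=10, bit18=0)
  nb #...#: next=#  (t=0,i=0, bit17=1)
  nb #....: next=#  (t=1,i=6, bit16=1)
  nb .####: next=.  (t=0,i=5, bit15=0)
  nb .###.: next=#  (t=3,i=0, bit14=1)
  nb .##.#: next=#  (t=1,i=1, bit13=1)
  nb .##..: next=#  (t=0,i=12, bit12=1)
  nb .#.##: next=#  (t=0,i=3, bit11=1)
  nb .#.#.: next=#  (t=3,i=7, bit10=1)
  nb .#..#: next=.  (t=3,i=9, bit9=0)
  nb .#...: next=.  (t=2,i=7, bit8=0)
  nb ..###: next=.  (t=1,i=9, bit7=0)
  nb ..##.: next=#  (t=0,i=11, bit6=1)
  nb ..#.#: next=.  (t=0,i=2, bit5=0)
  nb ..#..: next=#  (t=5,i=10, bit4=1)
  nb ...##: next=.  (t=1,i=8, bit3=0)
  nb ...#.: next=#  (t=0,i=1, bit2=1)
  nb ....#: next=.  (t=1,i=7, bit1=0)
  nb .....: next=.  (t=2,i=9, bit0=0)
  bits 00100010111110110111110001010100 = 586906708

586906708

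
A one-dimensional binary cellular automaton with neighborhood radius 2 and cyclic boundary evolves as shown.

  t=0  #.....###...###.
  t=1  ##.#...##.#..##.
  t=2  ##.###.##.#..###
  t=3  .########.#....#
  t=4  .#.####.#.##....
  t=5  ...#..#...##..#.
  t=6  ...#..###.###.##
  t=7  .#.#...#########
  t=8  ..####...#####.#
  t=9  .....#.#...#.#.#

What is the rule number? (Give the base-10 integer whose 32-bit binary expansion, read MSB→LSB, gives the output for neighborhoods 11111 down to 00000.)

  nb #####: next=#  (t=2,i=15, bit31=1)
  nb ####.: next=.  (t=2,i=0, bit30=0)
  nb ###.#: next=#  (t=0,i=14, bit29=1)
  nb ###..: next=#  (t=0,i=8, bit28=1)
  nb ##.##: next=#  (t=1,i=15, bit27=1)
  nb ##.#.: next=.  (t=0,i=15, bit26=0)
  nb ##..#: next=#  (t=5,i=12, bit25=1)
  nb ##...: next=.  (t=0,i=9, bit24=0)
  nb #.###: next=#  (t=2,i=3, bit23=1)
  nb #.##.: next=#  (t=1,i=0, bit22=1)
  nb #.#.#: next=.  (t=4,i=8, bit21=0)
  nb #.#..: next=#  (t=0,i=0, bit20=1)
  nb #..##: next=.  (t=1,i=12, bit19=0)
  nb #..#.: next=.  (t=5,i=5, bit18=0)
  nb #...#: next=#  (t=0,i=10, bit17=1)
  nb #....: next=.  (t=0,i=2, bit16=0)
  nb .####: next=.  (t=2,i=14, bit15=0)
  nb .###.: next=#  (t=0,i=7, bit14=1)
  nb .##.#: next=#  (t=1,i=1, bit13=1)
  nb .##..: next=#  (t=4,i=11, bit12=1)
  nb .#.##: next=.  (t=3,i=0, bit11=0)
  nb .#.#.: next=#  (t=7,i=2, bit10=1)
  nb .#..#: next=.  (t=1,i=11, bit9=0)
  nb .#...: next=#  (t=0,i=1, bit8=1)
  nb ..###: next=.  (t=0,i=6, bit7=0)
  nb ..##.: next=#  (t=1,i=7, bit6=1)
  nb ..#.#: next=.  (t=3,i=15, bit5=0)
  nb ..#..: next=#  (t=5,i=3, bit4=1)
  nb ...##: next=.  (t=0,i=5, bit3=0)
  nb ...#.: next=.  (t=3,i=14, bit2=0)
  nb ....#: next=.  (t=0,i=4, bit1=0)
  nb .....: next=#  (t=0,i=3, bit0=1)
  bits 10111010110100100111010101010001 = 3134354769

3134354769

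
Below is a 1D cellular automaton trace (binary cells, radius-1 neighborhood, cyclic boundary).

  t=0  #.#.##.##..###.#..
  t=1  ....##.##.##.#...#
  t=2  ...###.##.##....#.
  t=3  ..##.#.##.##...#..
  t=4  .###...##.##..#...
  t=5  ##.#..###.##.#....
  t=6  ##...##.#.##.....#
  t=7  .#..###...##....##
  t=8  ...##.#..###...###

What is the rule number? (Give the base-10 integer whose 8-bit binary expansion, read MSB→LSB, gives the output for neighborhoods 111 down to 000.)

74

  ### -> .   bit 7 = 0  t=0,i=12
  ##. -> #   bit 6 = 1  t=0,i=5
  #.# -> .   bit 5 = 0  t=0,i=1
  #.. -> .   bit 4 = 0  t=0,i=9
  .## -> #   bit 3 = 1  t=0,i=4
  .#. -> .   bit 2 = 0  t=0,i=0
  ..# -> #   bit 1 = 1  t=0,i=10
  ... -> .   bit 0 = 0  t=1,i=1
  bits 01001010 = 74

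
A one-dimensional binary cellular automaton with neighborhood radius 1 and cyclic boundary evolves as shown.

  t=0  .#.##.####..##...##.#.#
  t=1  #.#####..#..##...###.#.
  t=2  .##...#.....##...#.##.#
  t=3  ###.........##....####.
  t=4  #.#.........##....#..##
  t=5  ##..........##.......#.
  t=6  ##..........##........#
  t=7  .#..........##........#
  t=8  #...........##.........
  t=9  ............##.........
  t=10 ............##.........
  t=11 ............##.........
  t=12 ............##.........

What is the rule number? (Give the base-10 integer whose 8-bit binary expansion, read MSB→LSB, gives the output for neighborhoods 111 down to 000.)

104

  [7] ### => .  t=0,i=7
  [6] ##. => #  t=0,i=4
  [5] #.# => #  t=0,i=0
  [4] #.. => .  t=0,i=10
  [3] .## => #  t=0,i=3
  [2] .#. => .  t=0,i=1
  [1] ..# => .  t=0,i=11
  [0] ... => .  t=0,i=15
  bits 01101000 = 104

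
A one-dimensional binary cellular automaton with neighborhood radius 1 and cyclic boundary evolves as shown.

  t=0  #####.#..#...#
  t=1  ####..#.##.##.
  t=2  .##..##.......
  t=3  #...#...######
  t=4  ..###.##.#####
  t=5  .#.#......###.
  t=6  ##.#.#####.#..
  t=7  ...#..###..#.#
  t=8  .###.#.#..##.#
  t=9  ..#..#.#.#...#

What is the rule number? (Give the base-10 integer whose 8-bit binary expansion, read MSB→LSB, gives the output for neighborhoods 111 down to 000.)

  ### -> #   bit 7 = 1  t=0,i=0
  ##. -> .   bit 6 = 0  t=0,i=4
  #.# -> .   bit 5 = 0  t=0,i=5
  #.. -> .   bit 4 = 0  t=0,i=7
  .## -> .   bit 3 = 0  t=0,i=13
  .#. -> #   bit 2 = 1  t=0,i=6
  ..# -> #   bit 1 = 1  t=0,i=8
  ... -> #   bit 0 = 1  t=0,i=11
  bits 10000111 = 135

135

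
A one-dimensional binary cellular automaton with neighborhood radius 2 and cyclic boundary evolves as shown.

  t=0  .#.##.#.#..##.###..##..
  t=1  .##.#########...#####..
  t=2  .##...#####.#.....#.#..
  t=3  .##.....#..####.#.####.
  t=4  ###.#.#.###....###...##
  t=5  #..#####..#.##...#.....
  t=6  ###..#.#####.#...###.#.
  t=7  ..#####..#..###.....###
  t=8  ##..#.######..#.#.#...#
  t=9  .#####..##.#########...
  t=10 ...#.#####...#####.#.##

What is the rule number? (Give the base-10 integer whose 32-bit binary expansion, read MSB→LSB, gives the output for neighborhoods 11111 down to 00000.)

2520596338

  [31] ##### => #  t=1,i=6
  [30] ####. => .  t=1,i=11
  [29] ###.# => .  t=2,i=10
  [28] ###.. => #  t=0,i=16
  [27] ##.## => .  t=0,i=13
  [26] ##.#. => #  t=0,i=5
  [25] ##..# => #  t=0,i=17
  [24] ##... => .  t=0,i=21
  [23] #.### => .  t=0,i=14
  [22] #.##. => .  t=0,i=3
  [21] #.#.# => #  t=0,i=6
  [20] #.#.. => #  t=0,i=8
  [19] #..## => #  t=0,i=10
  [18] #..#. => #  t=5,i=9
  [17] #...# => .  t=0,i=22
  [16] #.... => #  t=2,i=14
  [15] .#### => .  t=1,i=5
  [14] .###. => .  t=0,i=15
  [13] .##.# => #  t=0,i=4
  [12] .##.. => #  t=0,i=20
  [11] .#.## => #  t=0,i=2
  [10] .#.#. => #  t=0,i=7
  [9] .#..# => #  t=0,i=9
  [8] .#... => #  t=2,i=13
  [7] ..### => .  t=1,i=16
  [6] ..##. => #  t=0,i=11
  [5] ..#.# => #  t=0,i=1
  [4] ..#.. => #  t=3,i=8
  [3] ...## => .  t=1,i=0
  [2] ...#. => .  t=0,i=0
  [1] ....# => #  t=2,i=16
  [0] ..... => .  t=2,i=15
  bits 10010110001111010011111101110010 = 2520596338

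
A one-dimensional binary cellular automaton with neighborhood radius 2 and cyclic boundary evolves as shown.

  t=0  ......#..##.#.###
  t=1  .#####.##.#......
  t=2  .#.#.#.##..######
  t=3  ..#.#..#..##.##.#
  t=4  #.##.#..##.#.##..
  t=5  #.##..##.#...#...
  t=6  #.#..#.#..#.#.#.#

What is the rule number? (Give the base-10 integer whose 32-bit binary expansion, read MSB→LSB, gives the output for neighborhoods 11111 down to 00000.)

  ##### -> #   bit 31 = 1  t=1,i=3
  ####. -> .   bit 30 = 0  t=1,i=4
  ###.# -> #   bit 29 = 1  t=1,i=5
  ###.. -> .   bit 28 = 0  t=0,i=16
  ##.## -> .   bit 27 = 0  t=1,i=6
  ##.#. -> .   bit 26 = 0  t=0,i=11
  ##..# -> .   bit 25 = 0  t=2,i=9
  ##... -> .   bit 24 = 0  t=0,i=0
  #.### -> .   bit 23 = 0  t=0,i=14
  #.##. -> #   bit 22 = 1  t=1,i=7
  #.#.# -> .   bit 21 = 0  t=0,i=12
  #.#.. -> .   bit 20 = 0  t=1,i=10
  #..## -> #   bit 19 = 1  t=0,i=8
  #..#. -> .   bit 18 = 0  t=3,i=1
  #...# -> .   bit 17 = 0  t=5,i=11
  #.... -> #   bit 16 = 1  t=0,i=1
  .#### -> .   bit 15 = 0  t=1,i=2
  .###. -> .   bit 14 = 0  t=0,i=15
  .##.# -> #   bit 13 = 1  t=0,i=10
  .##.. -> .   bit 12 = 0  t=2,i=8
  .#.## -> .   bit 11 = 0  t=0,i=13
  .#.#. -> #   bit 10 = 1  t=2,i=2
  .#..# -> #   bit 9 = 1  t=0,i=7
  .#... -> #   bit 8 = 1  t=1,i=11
  ..### -> #   bit 7 = 1  t=1,i=1
  ..##. -> .   bit 6 = 0  t=0,i=9
  ..#.# -> #   bit 5 = 1  t=3,i=2
  ..#.. -> .   bit 4 = 0  t=0,i=6
  ...## -> .   bit 3 = 0  t=1,i=0
  ...#. -> #   bit 2 = 1  t=0,i=5
  ....# -> #   bit 1 = 1  t=0,i=4
  ..... -> #   bit 0 = 1  t=0,i=2
  bits 10100000010010010010011110100111 = 2689148839

2689148839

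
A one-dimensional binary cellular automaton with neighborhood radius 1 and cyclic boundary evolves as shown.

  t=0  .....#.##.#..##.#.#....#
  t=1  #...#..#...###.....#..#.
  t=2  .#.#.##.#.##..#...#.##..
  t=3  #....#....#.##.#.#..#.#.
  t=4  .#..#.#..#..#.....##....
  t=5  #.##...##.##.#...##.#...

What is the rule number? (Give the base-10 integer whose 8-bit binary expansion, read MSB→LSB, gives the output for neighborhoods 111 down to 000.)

  [7] ### => .  t=1,i=12
  [6] ##. => .  t=0,i=8
  [5] #.# => .  t=0,i=6
  [4] #.. => #  t=0,i=0
  [3] .## => #  t=0,i=7
  [2] .#. => .  t=0,i=5
  [1] ..# => #  t=0,i=4
  [0] ... => .  t=0,i=1
  bits 00011010 = 26

26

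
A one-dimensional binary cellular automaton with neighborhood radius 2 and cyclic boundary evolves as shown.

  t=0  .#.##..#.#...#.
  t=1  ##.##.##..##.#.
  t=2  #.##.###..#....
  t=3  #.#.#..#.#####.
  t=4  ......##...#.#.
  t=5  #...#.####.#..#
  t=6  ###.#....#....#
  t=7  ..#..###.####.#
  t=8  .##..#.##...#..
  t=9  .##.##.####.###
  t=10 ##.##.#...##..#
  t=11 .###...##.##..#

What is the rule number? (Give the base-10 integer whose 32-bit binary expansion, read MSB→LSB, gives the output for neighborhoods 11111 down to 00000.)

3108442610

  ##### -> #   bit 31 = 1  t=3,i=11
  ####. -> .   bit 30 = 0  t=3,i=12
  ###.# -> #   bit 29 = 1  t=3,i=13
  ###.. -> #   bit 28 = 1  t=2,i=7
  ##.## -> #   bit 27 = 1  t=1,i=2
  ##.#. -> .   bit 26 = 0  t=1,i=12
  ##..# -> .   bit 25 = 0  t=0,i=5
  ##... -> #   bit 24 = 1  t=4,i=8
  #.### -> .   bit 23 = 0  t=2,i=5
  #.##. -> #   bit 22 = 1  t=0,i=3
  #.#.# -> .   bit 21 = 0  t=1,i=13
  #.#.. -> .   bit 20 = 0  t=0,i=9
  #..## -> .   bit 19 = 0  t=1,i=9
  #..#. -> #   bit 18 = 1  t=0,i=0
  #...# -> #   bit 17 = 1  t=0,i=11
  #.... -> #   bit 16 = 1  t=2,i=12
  .#### -> .   bit 15 = 0  t=3,i=10
  .###. -> .   bit 14 = 0  t=2,i=6
  .##.# -> .   bit 13 = 0  t=1,i=1
  .##.. -> #   bit 12 = 1  t=0,i=4
  .#.## -> .   bit 11 = 0  t=0,i=2
  .#.#. -> .   bit 10 = 0  t=0,i=8
  .#..# -> .   bit 9 = 0  t=0,i=14
  .#... -> #   bit 8 = 1  t=0,i=10
  ..### -> #   bit 7 = 1  t=6,i=14
  ..##. -> #   bit 6 = 1  t=1,i=10
  ..#.# -> #   bit 5 = 1  t=0,i=1
  ..#.. -> #   bit 4 = 1  t=0,i=13
  ...## -> .   bit 3 = 0  t=4,i=5
  ...#. -> .   bit 2 = 0  t=0,i=12
  ....# -> #   bit 1 = 1  t=2,i=13
  ..... -> .   bit 0 = 0  t=4,i=1
  bits 10111001010001110001000111110010 = 3108442610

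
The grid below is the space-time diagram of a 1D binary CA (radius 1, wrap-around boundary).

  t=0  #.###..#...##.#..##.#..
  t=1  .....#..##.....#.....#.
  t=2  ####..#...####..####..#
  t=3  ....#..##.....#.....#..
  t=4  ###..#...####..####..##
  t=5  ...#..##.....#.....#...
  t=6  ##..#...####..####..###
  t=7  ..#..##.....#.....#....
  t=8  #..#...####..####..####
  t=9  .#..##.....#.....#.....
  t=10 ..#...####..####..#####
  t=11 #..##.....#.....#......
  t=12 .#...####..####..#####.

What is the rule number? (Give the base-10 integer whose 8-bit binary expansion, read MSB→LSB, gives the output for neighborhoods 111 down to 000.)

17

  ### -> .   bit 7 = 0  t=0,i=3
  ##. -> .   bit 6 = 0  t=0,i=4
  #.# -> .   bit 5 = 0  t=0,i=1
  #.. -> #   bit 4 = 1  t=0,i=5
  .## -> .   bit 3 = 0  t=0,i=2
  .#. -> .   bit 2 = 0  t=0,i=0
  ..# -> .   bit 1 = 0  t=0,i=6
  ... -> #   bit 0 = 1  t=0,i=9
  bits 00010001 = 17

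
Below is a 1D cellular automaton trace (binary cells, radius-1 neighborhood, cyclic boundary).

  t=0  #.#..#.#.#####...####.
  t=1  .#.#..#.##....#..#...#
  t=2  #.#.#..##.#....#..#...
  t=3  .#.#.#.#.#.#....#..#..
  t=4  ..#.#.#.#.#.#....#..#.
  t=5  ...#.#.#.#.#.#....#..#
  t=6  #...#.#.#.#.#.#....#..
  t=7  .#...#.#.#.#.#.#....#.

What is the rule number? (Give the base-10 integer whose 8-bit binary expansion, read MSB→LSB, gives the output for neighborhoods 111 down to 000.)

  nb ###: next=.  (t=0,i=10, bit7=0)
  nb ##.: next=.  (t=0,i=13, bit6=0)
  nb #.#: next=#  (t=0,i=1, bit5=1)
  nb #..: next=#  (t=0,i=3, bit4=1)
  nb .##: next=#  (t=0,i=9, bit3=1)
  nb .#.: next=.  (t=0,i=0, bit2=0)
  nb ..#: next=.  (t=0,i=4, bit1=0)
  nb ...: next=.  (t=0,i=15, bit0=0)
  bits 00111000 = 56

56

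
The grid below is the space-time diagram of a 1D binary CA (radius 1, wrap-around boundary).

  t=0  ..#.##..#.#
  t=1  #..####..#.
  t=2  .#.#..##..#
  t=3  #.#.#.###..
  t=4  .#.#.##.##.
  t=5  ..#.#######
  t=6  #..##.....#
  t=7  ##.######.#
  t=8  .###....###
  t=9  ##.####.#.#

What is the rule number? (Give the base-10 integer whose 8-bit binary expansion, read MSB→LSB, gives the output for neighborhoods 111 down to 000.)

  nb ###: next=.  (t=1,i=4, bit7=0)
  nb ##.: next=#  (t=0,i=5, bit6=1)
  nb #.#: next=#  (t=0,i=3, bit5=1)
  nb #..: next=#  (t=0,i=0, bit4=1)
  nb .##: next=#  (t=0,i=4, bit3=1)
  nb .#.: next=.  (t=0,i=2, bit2=0)
  nb ..#: next=.  (t=0,i=1, bit1=0)
  nb ...: next=#  (t=6,i=6, bit0=1)
  bits 01111001 = 121

121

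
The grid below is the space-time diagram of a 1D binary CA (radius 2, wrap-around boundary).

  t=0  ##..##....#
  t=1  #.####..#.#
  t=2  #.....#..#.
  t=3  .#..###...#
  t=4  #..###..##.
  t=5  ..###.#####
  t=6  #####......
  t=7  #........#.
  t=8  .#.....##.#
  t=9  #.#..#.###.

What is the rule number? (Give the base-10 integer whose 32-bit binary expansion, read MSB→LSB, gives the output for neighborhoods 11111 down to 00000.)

  #####|.  b31=0 t=5,i=8
  ####.|.  b30=0 t=1,i=4
  ###.#|#  b29=1 t=5,i=4
  ###..|.  b28=0 t=0,i=1
  ##.##|.  b27=0 t=1,i=1
  ##.#.|#  b26=1 t=4,i=10
  ##..#|#  b25=1 t=0,i=2
  ##...|.  b24=0 t=0,i=6
  #.###|.  b23=0 t=1,i=2
  #.##.|.  b22=0 t=1,i=10
  #.#.#|.  b21=0 t=8,i=10
  #.#..|.  b20=0 t=2,i=0
  #..##|#  b19=1 t=0,i=3
  #..#.|.  b18=0 t=1,i=7
  #...#|#  b17=1 t=3,i=8
  #....|.  b16=0 t=0,i=7
  .####|.  b15=0 t=1,i=3
  .###.|#  b14=1 t=0,i=0
  .##.#|#  b13=1 t=1,i=0
  .##..|#  b12=1 t=0,i=5
  .#.##|#  b11=1 t=1,i=9
  .#.#.|#  b10=1 t=2,i=10
  .#..#|.  b9=0 t=2,i=7
  .#...|#  b8=1 t=2,i=1
  ..###|#  b7=1 t=0,i=10
  ..##.|#  b6=1 t=0,i=4
  ..#.#|.  b5=0 t=1,i=8
  ..#..|#  b4=1 t=2,i=6
  ...##|.  b3=0 t=0,i=9
  ...#.|#  b2=1 t=2,i=5
  ....#|#  b1=1 t=0,i=8
  .....|.  b0=0 t=2,i=3
  bits 00100110000010100111110111010110 = 638221782

638221782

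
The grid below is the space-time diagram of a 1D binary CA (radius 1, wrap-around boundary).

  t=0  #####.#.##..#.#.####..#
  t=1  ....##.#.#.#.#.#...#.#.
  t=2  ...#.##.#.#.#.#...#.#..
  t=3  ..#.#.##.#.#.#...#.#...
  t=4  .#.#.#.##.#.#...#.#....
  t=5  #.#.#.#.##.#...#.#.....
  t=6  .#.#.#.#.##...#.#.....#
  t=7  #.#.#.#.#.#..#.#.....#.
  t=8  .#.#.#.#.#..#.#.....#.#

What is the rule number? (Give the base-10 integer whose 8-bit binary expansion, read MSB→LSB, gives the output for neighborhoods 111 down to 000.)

  ### -> .   bit 7 = 0  t=0,i=0
  ##. -> #   bit 6 = 1  t=0,i=4
  #.# -> #   bit 5 = 1  t=0,i=5
  #.. -> .   bit 4 = 0  t=0,i=10
  .## -> .   bit 3 = 0  t=0,i=8
  .#. -> .   bit 2 = 0  t=0,i=6
  ..# -> #   bit 1 = 1  t=0,i=11
  ... -> .   bit 0 = 0  t=1,i=0
  bits 01100010 = 98

98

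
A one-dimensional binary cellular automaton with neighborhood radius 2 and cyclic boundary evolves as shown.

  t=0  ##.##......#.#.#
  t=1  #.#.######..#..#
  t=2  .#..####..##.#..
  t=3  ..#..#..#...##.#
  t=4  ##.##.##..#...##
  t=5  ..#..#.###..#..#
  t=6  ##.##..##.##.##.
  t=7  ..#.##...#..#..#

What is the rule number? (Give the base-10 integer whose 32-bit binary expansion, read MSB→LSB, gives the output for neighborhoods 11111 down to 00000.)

  nb #####: next=#  (t=1,i=6, bit31=1)
  nb ####.: next=.  (t=1,i=8, bit30=0)
  nb ###.#: next=.  (t=0,i=1, bit29=0)
  nb ###..: next=.  (t=1,i=9, bit28=0)
  nb ##.##: next=#  (t=0,i=2, bit27=1)
  nb ##.#.: next=#  (t=1,i=1, bit26=1)
  nb ##..#: next=#  (t=1,i=10, bit25=1)
  nb ##...: next=#  (t=0,i=5, bit24=1)
  nb #.###: next=#  (t=0,i=15, bit23=1)
  nb #.##.: next=.  (t=0,i=3, bit22=0)
  nb #.#.#: next=.  (t=0,i=13, bit21=0)
  nb #.#..: next=#  (t=2,i=13, bit20=1)
  nb #..##: next=.  (t=1,i=14, bit19=0)
  nb #..#.: next=#  (t=1,i=11, bit18=1)
  nb #...#: next=#  (t=2,i=15, bit17=1)
  nb #....: next=#  (t=0,i=6, bit16=1)
  nb .####: next=#  (t=1,i=5, bit15=1)
  nb .###.: next=#  (t=0,i=0, bit14=1)
  nb .##.#: next=.  (t=1,i=0, bit13=0)
  nb .##..: next=#  (t=0,i=4, bit12=1)
  nb .#.##: next=.  (t=0,i=14, bit11=0)
  nb .#.#.: next=#  (t=0,i=12, bit10=1)
  nb .#..#: next=#  (t=1,i=13, bit9=1)
  nb .#...: next=.  (t=2,i=14, bit8=0)
  nb ..###: next=.  (t=2,i=4, bit7=0)
  nb ..##.: next=.  (t=1,i=15, bit6=0)
  nb ..#.#: next=.  (t=0,i=11, bit5=0)
  nb ..#..: next=.  (t=1,i=12, bit4=0)
  nb ...##: next=.  (t=3,i=11, bit3=0)
  nb ...#.: next=.  (t=0,i=10, bit2=0)
  nb ....#: next=#  (t=0,i=9, bit1=1)
  nb .....: next=#  (t=0,i=7, bit0=1)
  bits 10001111100101111101011000000011 = 2409092611

2409092611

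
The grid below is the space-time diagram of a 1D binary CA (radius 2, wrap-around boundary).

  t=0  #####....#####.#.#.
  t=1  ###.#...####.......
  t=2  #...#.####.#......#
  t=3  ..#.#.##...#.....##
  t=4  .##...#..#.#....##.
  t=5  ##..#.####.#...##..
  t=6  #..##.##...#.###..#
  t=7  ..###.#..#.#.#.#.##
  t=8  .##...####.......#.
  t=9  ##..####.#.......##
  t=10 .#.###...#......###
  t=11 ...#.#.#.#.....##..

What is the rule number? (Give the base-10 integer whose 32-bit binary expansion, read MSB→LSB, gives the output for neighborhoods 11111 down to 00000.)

2430509816

  [31] ##### => #  t=0,i=2
  [30] ####. => .  t=0,i=3
  [29] ###.# => .  t=0,i=13
  [28] ###.. => #  t=0,i=4
  [27] ##.## => .  t=6,i=5
  [26] ##.#. => .  t=0,i=14
  [25] ##..# => .  t=3,i=0
  [24] ##... => .  t=0,i=5
  [23] #.### => #  t=0,i=0
  [22] #.##. => #  t=3,i=6
  [21] #.#.# => .  t=0,i=15
  [20] #.#.. => #  t=1,i=4
  [19] #..## => #  t=4,i=0
  [18] #..#. => #  t=3,i=1
  [17] #...# => #  t=1,i=6
  [16] #.... => .  t=0,i=6
  [15] .#### => #  t=0,i=1
  [14] .###. => .  t=1,i=1
  [13] .##.# => #  t=6,i=4
  [12] .##.. => .  t=2,i=0
  [11] .#.## => .  t=0,i=18
  [10] .#.#. => .  t=0,i=16
  [9] .#..# => #  t=4,i=7
  [8] .#... => .  t=1,i=5
  [7] ..### => #  t=0,i=9
  [6] ..##. => #  t=2,i=18
  [5] ..#.# => #  t=2,i=4
  [4] ..#.. => #  t=3,i=11
  [3] ...## => #  t=0,i=8
  [2] ...#. => .  t=2,i=3
  [1] ....# => .  t=0,i=7
  [0] ..... => .  t=1,i=14
  bits 10010000110111101010001011111000 = 2430509816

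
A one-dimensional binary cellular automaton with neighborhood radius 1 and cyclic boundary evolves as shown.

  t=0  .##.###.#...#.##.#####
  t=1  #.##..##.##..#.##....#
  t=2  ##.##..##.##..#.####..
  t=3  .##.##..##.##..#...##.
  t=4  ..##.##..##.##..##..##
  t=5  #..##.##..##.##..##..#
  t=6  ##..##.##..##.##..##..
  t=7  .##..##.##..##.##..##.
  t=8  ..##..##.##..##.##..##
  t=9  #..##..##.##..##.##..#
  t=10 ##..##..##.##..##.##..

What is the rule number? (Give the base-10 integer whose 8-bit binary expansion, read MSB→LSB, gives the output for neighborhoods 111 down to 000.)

  ### -> .   bit 7 = 0  t=0,i=5
  ##. -> #   bit 6 = 1  t=0,i=2
  #.# -> #   bit 5 = 1  t=0,i=0
  #.. -> #   bit 4 = 1  t=0,i=9
  .## -> .   bit 3 = 0  t=0,i=1
  .#. -> .   bit 2 = 0  t=0,i=8
  ..# -> .   bit 1 = 0  t=0,i=11
  ... -> #   bit 0 = 1  t=0,i=10
  bits 01110001 = 113

113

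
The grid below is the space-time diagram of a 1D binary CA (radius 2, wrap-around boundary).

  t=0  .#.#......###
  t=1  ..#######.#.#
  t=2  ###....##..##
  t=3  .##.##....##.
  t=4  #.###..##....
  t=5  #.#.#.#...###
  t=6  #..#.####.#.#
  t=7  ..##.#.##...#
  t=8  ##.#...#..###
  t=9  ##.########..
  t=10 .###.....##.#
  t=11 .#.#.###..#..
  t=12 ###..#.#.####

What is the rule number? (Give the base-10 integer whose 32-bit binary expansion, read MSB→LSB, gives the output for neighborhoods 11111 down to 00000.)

2027890615

  nb #####: next=.  (t=1,i=4, bit31=0)
  nb ####.: next=#  (t=1,i=7, bit30=1)
  nb ###.#: next=#  (t=0,i=12, bit29=1)
  nb ###..: next=#  (t=2,i=2, bit28=1)
  nb ##.##: next=#  (t=3,i=3, bit27=1)
  nb ##.#.: next=.  (t=0,i=0, bit26=0)
  nb ##..#: next=.  (t=2,i=9, bit25=0)
  nb ##...: next=.  (t=2,i=3, bit24=0)
  nb #.###: next=#  (t=4,i=2, bit23=1)
  nb #.##.: next=#  (t=3,i=4, bit22=1)
  nb #.#.#: next=.  (t=0,i=1, bit21=0)
  nb #.#..: next=#  (t=0,i=3, bit20=1)
  nb #..##: next=#  (t=1,i=1, bit19=1)
  nb #..#.: next=#  (t=6,i=2, bit18=1)
  nb #...#: next=#  (t=5,i=8, bit17=1)
  nb #....: next=#  (t=0,i=5, bit16=1)
  nb .####: next=.  (t=1,i=3, bit15=0)
  nb .###.: next=.  (t=0,i=11, bit14=0)
  nb .##.#: next=#  (t=3,i=2, bit13=1)
  nb .##..: next=.  (t=2,i=8, bit12=0)
  nb .#.##: next=.  (t=4,i=1, bit11=0)
  nb .#.#.: next=#  (t=0,i=2, bit10=1)
  nb .#..#: next=#  (t=1,i=0, bit9=1)
  nb .#...: next=#  (t=0,i=4, bit8=1)
  nb ..###: next=#  (t=0,i=10, bit7=1)
  nb ..##.: next=.  (t=2,i=7, bit6=0)
  nb ..#.#: next=#  (t=4,i=0, bit5=1)
  nb ..#..: next=#  (t=7,i=12, bit4=1)
  nb ...##: next=.  (t=0,i=9, bit3=0)
  nb ...#.: next=#  (t=4,i=12, bit2=1)
  nb ....#: next=#  (t=0,i=8, bit1=1)
  nb .....: next=#  (t=0,i=6, bit0=1)
  bits 01111000110111110010011110110111 = 2027890615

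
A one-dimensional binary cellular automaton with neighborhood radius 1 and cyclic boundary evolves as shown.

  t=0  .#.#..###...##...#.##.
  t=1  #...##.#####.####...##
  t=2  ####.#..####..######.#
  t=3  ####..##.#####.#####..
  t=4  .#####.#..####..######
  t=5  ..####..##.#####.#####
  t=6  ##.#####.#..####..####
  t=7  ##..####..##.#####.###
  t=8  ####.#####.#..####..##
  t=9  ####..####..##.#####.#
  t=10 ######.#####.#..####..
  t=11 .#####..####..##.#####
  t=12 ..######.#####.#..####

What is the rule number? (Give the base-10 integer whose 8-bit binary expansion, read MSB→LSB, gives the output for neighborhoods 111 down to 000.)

211

  ### -> #   bit 7 = 1  t=0,i=7
  ##. -> #   bit 6 = 1  t=0,i=8
  #.# -> .   bit 5 = 0  t=0,i=2
  #.. -> #   bit 4 = 1  t=0,i=4
  .## -> .   bit 3 = 0  t=0,i=6
  .#. -> .   bit 2 = 0  t=0,i=1
  ..# -> #   bit 1 = 1  t=0,i=0
  ... -> #   bit 0 = 1  t=0,i=10
  bits 11010011 = 211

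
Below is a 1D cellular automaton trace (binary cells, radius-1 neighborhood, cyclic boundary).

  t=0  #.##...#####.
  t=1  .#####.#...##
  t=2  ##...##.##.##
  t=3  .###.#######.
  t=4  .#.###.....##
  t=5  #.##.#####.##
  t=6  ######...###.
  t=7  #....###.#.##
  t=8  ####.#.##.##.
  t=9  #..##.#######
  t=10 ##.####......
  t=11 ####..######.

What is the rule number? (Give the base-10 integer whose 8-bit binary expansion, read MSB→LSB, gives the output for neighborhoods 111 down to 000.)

  ### -> .   bit 7 = 0  t=0,i=8
  ##. -> #   bit 6 = 1  t=0,i=3
  #.# -> #   bit 5 = 1  t=0,i=1
  #.. -> #   bit 4 = 1  t=0,i=4
  .## -> #   bit 3 = 1  t=0,i=2
  .#. -> .   bit 2 = 0  t=0,i=0
  ..# -> .   bit 1 = 0  t=0,i=6
  ... -> #   bit 0 = 1  t=0,i=5
  bits 01111001 = 121

121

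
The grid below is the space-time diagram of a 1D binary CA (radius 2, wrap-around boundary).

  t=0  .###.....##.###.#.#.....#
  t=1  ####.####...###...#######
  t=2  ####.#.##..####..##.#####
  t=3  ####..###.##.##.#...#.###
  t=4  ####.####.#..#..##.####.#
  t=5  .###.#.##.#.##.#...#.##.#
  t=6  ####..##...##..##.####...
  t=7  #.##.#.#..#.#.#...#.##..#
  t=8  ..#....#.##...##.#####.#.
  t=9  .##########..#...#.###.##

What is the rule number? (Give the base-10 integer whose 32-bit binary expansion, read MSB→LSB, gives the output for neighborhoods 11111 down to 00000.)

  nb #####: next=#  (t=1,i=0, bit31=1)
  nb ####.: next=#  (t=1,i=2, bit30=1)
  nb ###.#: next=#  (t=0,i=14, bit29=1)
  nb ###..: next=#  (t=0,i=3, bit28=1)
  nb ##.##: next=.  (t=0,i=11, bit27=0)
  nb ##.#.: next=.  (t=0,i=15, bit26=0)
  nb ##..#: next=.  (t=2,i=9, bit25=0)
  nb ##...: next=.  (t=0,i=4, bit24=0)
  nb #.###: next=#  (t=0,i=1, bit23=1)
  nb #.##.: next=#  (t=2,i=7, bit22=1)
  nb #.#.#: next=.  (t=0,i=16, bit21=0)
  nb #.#..: next=#  (t=0,i=18, bit20=1)
  nb #..##: next=#  (t=2,i=10, bit19=1)
  nb #..#.: next=#  (t=4,i=12, bit18=1)
  nb #...#: next=.  (t=1,i=10, bit17=0)
  nb #....: next=#  (t=0,i=5, bit16=1)
  nb .####: next=.  (t=1,i=6, bit15=0)
  nb .###.: next=#  (t=0,i=2, bit14=1)
  nb .##.#: next=.  (t=0,i=10, bit13=0)
  nb .##..: next=#  (t=2,i=8, bit12=1)
  nb .#.##: next=#  (t=0,i=0, bit11=1)
  nb .#.#.: next=.  (t=0,i=17, bit10=0)
  nb .#..#: next=.  (t=4,i=11, bit9=0)
  nb .#...: next=#  (t=0,i=19, bit8=1)
  nb ..###: next=#  (t=1,i=12, bit7=1)
  nb ..##.: next=.  (t=0,i=9, bit6=0)
  nb ..#.#: next=#  (t=0,i=24, bit5=1)
  nb ..#..: next=#  (t=4,i=13, bit4=1)
  nb ...##: next=#  (t=0,i=8, bit3=1)
  nb ...#.: next=#  (t=0,i=23, bit2=1)
  nb ....#: next=#  (t=0,i=7, bit1=1)
  nb .....: next=#  (t=0,i=6, bit0=1)
  bits 11110000110111010101100110111111 = 4041038271

4041038271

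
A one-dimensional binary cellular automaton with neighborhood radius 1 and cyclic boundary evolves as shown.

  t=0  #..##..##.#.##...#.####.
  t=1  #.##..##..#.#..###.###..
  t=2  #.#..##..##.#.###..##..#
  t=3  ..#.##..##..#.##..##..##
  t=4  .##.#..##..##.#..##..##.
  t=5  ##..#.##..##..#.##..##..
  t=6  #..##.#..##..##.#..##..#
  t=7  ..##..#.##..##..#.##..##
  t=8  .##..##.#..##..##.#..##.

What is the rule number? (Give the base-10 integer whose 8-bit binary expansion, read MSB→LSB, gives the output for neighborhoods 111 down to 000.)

143

  ###|#  b7=1 t=0,i=20
  ##.|.  b6=0 t=0,i=4
  #.#|.  b5=0 t=0,i=9
  #..|.  b4=0 t=0,i=1
  .##|#  b3=1 t=0,i=3
  .#.|#  b2=1 t=0,i=0
  ..#|#  b1=1 t=0,i=2
  ...|#  b0=1 t=0,i=15
  bits 10001111 = 143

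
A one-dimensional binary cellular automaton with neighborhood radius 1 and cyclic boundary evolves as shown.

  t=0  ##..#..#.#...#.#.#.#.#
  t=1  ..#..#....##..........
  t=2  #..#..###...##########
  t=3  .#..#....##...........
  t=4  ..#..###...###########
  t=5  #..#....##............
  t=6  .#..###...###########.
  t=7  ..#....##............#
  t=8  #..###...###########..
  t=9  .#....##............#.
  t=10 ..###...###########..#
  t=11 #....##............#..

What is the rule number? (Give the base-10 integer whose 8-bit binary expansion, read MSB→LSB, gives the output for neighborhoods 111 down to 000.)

  ### -> .   bit 7 = 0  t=0,i=0
  ##. -> .   bit 6 = 0  t=0,i=1
  #.# -> .   bit 5 = 0  t=0,i=8
  #.. -> #   bit 4 = 1  t=0,i=2
  .## -> .   bit 3 = 0  t=0,i=21
  .#. -> .   bit 2 = 0  t=0,i=4
  ..# -> .   bit 1 = 0  t=0,i=3
  ... -> #   bit 0 = 1  t=0,i=11
  bits 00010001 = 17

17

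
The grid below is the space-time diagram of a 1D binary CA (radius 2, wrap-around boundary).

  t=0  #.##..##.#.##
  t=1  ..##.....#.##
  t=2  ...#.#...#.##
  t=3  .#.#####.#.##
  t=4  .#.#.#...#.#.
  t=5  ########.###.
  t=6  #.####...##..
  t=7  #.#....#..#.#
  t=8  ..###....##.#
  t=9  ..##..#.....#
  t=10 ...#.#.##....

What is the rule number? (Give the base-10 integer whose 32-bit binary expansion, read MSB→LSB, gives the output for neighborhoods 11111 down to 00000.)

  ##### -> #   bit 31 = 1  t=3,i=5
  ####. -> .   bit 30 = 0  t=3,i=6
  ###.# -> .   bit 29 = 0  t=0,i=0
  ###.. -> .   bit 28 = 0  t=6,i=5
  ##.## -> .   bit 27 = 0  t=0,i=1
  ##.#. -> .   bit 26 = 0  t=0,i=8
  ##..# -> .   bit 25 = 0  t=0,i=4
  ##... -> .   bit 24 = 0  t=1,i=4
  #.### -> #   bit 23 = 1  t=0,i=11
  #.##. -> #   bit 22 = 1  t=0,i=2
  #.#.# -> #   bit 21 = 1  t=0,i=9
  #.#.. -> #   bit 20 = 1  t=2,i=5
  #..## -> .   bit 19 = 0  t=0,i=5
  #..#. -> #   bit 18 = 1  t=4,i=0
  #...# -> #   bit 17 = 1  t=2,i=1
  #.... -> #   bit 16 = 1  t=1,i=5
  .#### -> .   bit 15 = 0  t=3,i=4
  .###. -> #   bit 14 = 1  t=0,i=12
  .##.# -> .   bit 13 = 0  t=0,i=7
  .##.. -> #   bit 12 = 1  t=0,i=3
  .#.## -> .   bit 11 = 0  t=0,i=10
  .#.#. -> #   bit 10 = 1  t=2,i=4
  .#..# -> .   bit 9 = 0  t=4,i=12
  .#... -> #   bit 8 = 1  t=2,i=6
  ..### -> #   bit 7 = 1  t=8,i=2
  ..##. -> .   bit 6 = 0  t=0,i=6
  ..#.# -> #   bit 5 = 1  t=1,i=9
  ..#.. -> .   bit 4 = 0  t=7,i=7
  ...## -> .   bit 3 = 0  t=6,i=8
  ...#. -> .   bit 2 = 0  t=1,i=8
  ....# -> .   bit 1 = 0  t=1,i=7
  ..... -> .   bit 0 = 0  t=1,i=6
  bits 10000000111101110101010110100000 = 2163692960

2163692960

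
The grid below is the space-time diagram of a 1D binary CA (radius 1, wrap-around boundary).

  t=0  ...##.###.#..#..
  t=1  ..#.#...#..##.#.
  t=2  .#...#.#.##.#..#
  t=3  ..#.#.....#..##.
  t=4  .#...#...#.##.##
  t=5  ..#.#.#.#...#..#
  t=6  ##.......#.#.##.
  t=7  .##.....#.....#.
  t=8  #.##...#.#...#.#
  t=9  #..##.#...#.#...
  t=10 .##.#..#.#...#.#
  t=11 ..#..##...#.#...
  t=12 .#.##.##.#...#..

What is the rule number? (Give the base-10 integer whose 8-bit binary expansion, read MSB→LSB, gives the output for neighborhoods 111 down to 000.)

  nb ###: next=.  (t=0,i=7, bit7=0)
  nb ##.: next=#  (t=0,i=4, bit6=1)
  nb #.#: next=.  (t=0,i=5, bit5=0)
  nb #..: next=#  (t=0,i=11, bit4=1)
  nb .##: next=.  (t=0,i=3, bit3=0)
  nb .#.: next=.  (t=0,i=10, bit2=0)
  nb ..#: next=#  (t=0,i=2, bit1=1)
  nb ...: next=.  (t=0,i=0, bit0=0)
  bits 01010010 = 82

82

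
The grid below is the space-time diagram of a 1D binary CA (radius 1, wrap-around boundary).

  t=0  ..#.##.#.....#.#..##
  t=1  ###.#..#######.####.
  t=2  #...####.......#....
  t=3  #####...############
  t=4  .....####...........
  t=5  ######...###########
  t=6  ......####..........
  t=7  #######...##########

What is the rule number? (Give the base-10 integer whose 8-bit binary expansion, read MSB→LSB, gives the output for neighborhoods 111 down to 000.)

  ### -> .   bit 7 = 0  t=1,i=1
  ##. -> .   bit 6 = 0  t=0,i=5
  #.# -> .   bit 5 = 0  t=0,i=3
  #.. -> #   bit 4 = 1  t=0,i=0
  .## -> #   bit 3 = 1  t=0,i=4
  .#. -> #   bit 2 = 1  t=0,i=2
  ..# -> #   bit 1 = 1  t=0,i=1
  ... -> #   bit 0 = 1  t=0,i=9
  bits 00011111 = 31

31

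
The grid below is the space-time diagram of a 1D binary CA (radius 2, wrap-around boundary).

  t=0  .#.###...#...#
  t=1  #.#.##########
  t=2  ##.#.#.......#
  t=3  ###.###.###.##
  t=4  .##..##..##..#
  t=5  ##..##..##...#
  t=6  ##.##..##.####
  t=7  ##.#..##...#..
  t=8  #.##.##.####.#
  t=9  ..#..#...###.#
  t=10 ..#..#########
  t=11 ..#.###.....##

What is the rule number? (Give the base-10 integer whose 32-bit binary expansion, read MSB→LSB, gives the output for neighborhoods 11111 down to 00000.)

1968885245

  nb #####: next=.  (t=1,i=6, bit31=0)
  nb ####.: next=#  (t=1,i=13, bit30=1)
  nb ###.#: next=#  (t=1,i=0, bit29=1)
  nb ###..: next=#  (t=0,i=5, bit28=1)
  nb ##.##: next=.  (t=3,i=3, bit27=0)
  nb ##.#.: next=#  (t=1,i=1, bit26=1)
  nb ##..#: next=.  (t=4,i=3, bit25=0)
  nb ##...: next=#  (t=0,i=6, bit24=1)
  nb #.###: next=.  (t=0,i=3, bit23=0)
  nb #.##.: next=#  (t=4,i=1, bit22=1)
  nb #.#.#: next=.  (t=0,i=1, bit21=0)
  nb #.#..: next=#  (t=2,i=5, bit20=1)
  nb #..##: next=#  (t=4,i=4, bit19=1)
  nb #..#.: next=.  (t=4,i=12, bit18=0)
  nb #...#: next=#  (t=0,i=7, bit17=1)
  nb #....: next=.  (t=2,i=7, bit16=0)
  nb .####: next=#  (t=1,i=5, bit15=1)
  nb .###.: next=#  (t=0,i=4, bit14=1)
  nb .##.#: next=.  (t=6,i=8, bit13=0)
  nb .##..: next=.  (t=4,i=2, bit12=0)
  nb .#.##: next=#  (t=0,i=2, bit11=1)
  nb .#.#.: next=#  (t=0,i=0, bit10=1)
  nb .#..#: next=.  (t=7,i=4, bit9=0)
  nb .#...: next=#  (t=0,i=10, bit8=1)
  nb ..###: next=#  (t=2,i=13, bit7=1)
  nb ..##.: next=#  (t=4,i=5, bit6=1)
  nb ..#.#: next=#  (t=0,i=13, bit5=1)
  nb ..#..: next=#  (t=0,i=9, bit4=1)
  nb ...##: next=#  (t=2,i=12, bit3=1)
  nb ...#.: next=#  (t=0,i=8, bit2=1)
  nb ....#: next=.  (t=2,i=11, bit1=0)
  nb .....: next=#  (t=2,i=8, bit0=1)
  bits 01110101010110101100110111111101 = 1968885245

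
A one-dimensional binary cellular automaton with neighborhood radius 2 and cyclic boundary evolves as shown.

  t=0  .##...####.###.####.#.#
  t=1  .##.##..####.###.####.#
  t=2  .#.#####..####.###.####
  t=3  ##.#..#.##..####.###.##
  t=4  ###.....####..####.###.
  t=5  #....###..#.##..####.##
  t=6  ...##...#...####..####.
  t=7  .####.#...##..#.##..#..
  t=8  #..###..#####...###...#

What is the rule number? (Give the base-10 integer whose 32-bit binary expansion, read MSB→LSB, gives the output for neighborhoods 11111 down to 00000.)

  #####|.  b31=0 t=2,i=5
  ####.|#  b30=1 t=0,i=8
  ###.#|#  b29=1 t=0,i=9
  ###..|.  b28=0 t=2,i=7
  ##.##|#  b27=1 t=0,i=10
  ##.#.|#  b26=1 t=0,i=19
  ##..#|#  b25=1 t=1,i=6
  ##...|.  b24=0 t=0,i=3
  #.###|#  b23=1 t=0,i=11
  #.##.|#  b22=1 t=0,i=1
  #.#.#|#  b21=1 t=0,i=20
  #.#..|.  b20=0 t=3,i=3
  #..##|#  b19=1 t=1,i=7
  #..#.|.  b18=0 t=3,i=5
  #...#|#  b17=1 t=0,i=4
  #....|.  b16=0 t=4,i=4
  .####|.  b15=0 t=0,i=7
  .###.|.  b14=0 t=0,i=12
  .##.#|.  b13=0 t=1,i=2
  .##..|#  b12=1 t=0,i=2
  .#.##|.  b11=0 t=0,i=0
  .#.#.|.  b10=0 t=0,i=21
  .#..#|.  b9=0 t=3,i=4
  .#...|.  b8=0 t=6,i=9
  ..###|.  b7=0 t=0,i=6
  ..##.|#  b6=1 t=6,i=3
  ..#.#|.  b5=0 t=3,i=6
  ..#..|.  b4=0 t=6,i=8
  ...##|#  b3=1 t=0,i=5
  ...#.|.  b2=0 t=6,i=7
  ....#|#  b1=1 t=4,i=6
  .....|#  b0=1 t=4,i=5
  bits 01101110111010100001000001001011 = 1860833355

1860833355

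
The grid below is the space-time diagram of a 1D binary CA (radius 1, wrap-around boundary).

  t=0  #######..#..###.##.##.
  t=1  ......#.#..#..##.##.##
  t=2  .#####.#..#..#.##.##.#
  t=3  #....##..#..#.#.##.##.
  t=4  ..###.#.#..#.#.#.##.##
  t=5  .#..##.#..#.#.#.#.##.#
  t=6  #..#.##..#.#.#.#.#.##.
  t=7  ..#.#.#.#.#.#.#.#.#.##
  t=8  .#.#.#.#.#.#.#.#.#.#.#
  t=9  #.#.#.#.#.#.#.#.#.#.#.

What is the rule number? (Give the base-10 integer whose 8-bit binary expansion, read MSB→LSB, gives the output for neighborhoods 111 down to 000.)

99

  ###|.  b7=0 t=0,i=1
  ##.|#  b6=1 t=0,i=6
  #.#|#  b5=1 t=0,i=15
  #..|.  b4=0 t=0,i=7
  .##|.  b3=0 t=0,i=0
  .#.|.  b2=0 t=0,i=9
  ..#|#  b1=1 t=0,i=8
  ...|#  b0=1 t=1,i=1
  bits 01100011 = 99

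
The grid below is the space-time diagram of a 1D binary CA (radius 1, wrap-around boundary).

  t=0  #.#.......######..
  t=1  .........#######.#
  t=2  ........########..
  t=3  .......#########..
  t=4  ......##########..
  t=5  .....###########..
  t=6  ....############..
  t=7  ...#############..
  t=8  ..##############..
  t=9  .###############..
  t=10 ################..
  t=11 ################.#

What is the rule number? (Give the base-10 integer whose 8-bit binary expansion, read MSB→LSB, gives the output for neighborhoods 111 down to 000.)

  ### -> #   bit 7 = 1  t=0,i=11
  ##. -> #   bit 6 = 1  t=0,i=15
  #.# -> .   bit 5 = 0  t=0,i=1
  #.. -> .   bit 4 = 0  t=0,i=3
  .## -> #   bit 3 = 1  t=0,i=10
  .#. -> .   bit 2 = 0  t=0,i=0
  ..# -> #   bit 1 = 1  t=0,i=9
  ... -> .   bit 0 = 0  t=0,i=4
  bits 11001010 = 202

202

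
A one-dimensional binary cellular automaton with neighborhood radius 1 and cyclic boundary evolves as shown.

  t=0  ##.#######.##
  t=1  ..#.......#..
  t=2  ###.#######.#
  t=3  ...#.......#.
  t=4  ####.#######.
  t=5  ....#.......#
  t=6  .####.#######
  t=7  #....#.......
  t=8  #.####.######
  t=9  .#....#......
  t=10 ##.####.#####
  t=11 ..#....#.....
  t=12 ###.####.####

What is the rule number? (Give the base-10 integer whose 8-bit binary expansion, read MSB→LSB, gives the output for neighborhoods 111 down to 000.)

  ###|.  b7=0 t=0,i=0
  ##.|.  b6=0 t=0,i=1
  #.#|#  b5=1 t=0,i=2
  #..|.  b4=0 t=1,i=3
  .##|.  b3=0 t=0,i=3
  .#.|#  b2=1 t=1,i=2
  ..#|#  b1=1 t=1,i=1
  ...|#  b0=1 t=1,i=0
  bits 00100111 = 39

39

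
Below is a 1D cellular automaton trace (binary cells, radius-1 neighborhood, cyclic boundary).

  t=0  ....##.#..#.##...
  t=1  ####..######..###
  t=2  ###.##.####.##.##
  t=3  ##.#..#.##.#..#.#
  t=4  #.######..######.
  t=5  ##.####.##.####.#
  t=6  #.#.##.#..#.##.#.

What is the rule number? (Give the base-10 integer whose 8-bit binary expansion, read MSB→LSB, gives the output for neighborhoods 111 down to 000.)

183

  nb ###: next=#  (t=1,i=0, bit7=1)
  nb ##.: next=.  (t=0,i=5, bit6=0)
  nb #.#: next=#  (t=0,i=6, bit5=1)
  nb #..: next=#  (t=0,i=8, bit4=1)
  nb .##: next=.  (t=0,i=4, bit3=0)
  nb .#.: next=#  (t=0,i=7, bit2=1)
  nb ..#: next=#  (t=0,i=3, bit1=1)
  nb ...: next=#  (t=0,i=0, bit0=1)
  bits 10110111 = 183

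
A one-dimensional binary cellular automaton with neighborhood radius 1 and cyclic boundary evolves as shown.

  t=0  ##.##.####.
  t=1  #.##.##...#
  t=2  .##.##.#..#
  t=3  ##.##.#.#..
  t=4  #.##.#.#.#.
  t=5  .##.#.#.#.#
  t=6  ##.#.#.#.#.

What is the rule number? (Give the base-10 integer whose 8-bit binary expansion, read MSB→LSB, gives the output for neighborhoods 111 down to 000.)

  ###|.  b7=0 t=0,i=7
  ##.|.  b6=0 t=0,i=1
  #.#|#  b5=1 t=0,i=2
  #..|#  b4=1 t=1,i=7
  .##|#  b3=1 t=0,i=0
  .#.|.  b2=0 t=2,i=7
  ..#|.  b1=0 t=1,i=9
  ...|.  b0=0 t=1,i=8
  bits 00111000 = 56

56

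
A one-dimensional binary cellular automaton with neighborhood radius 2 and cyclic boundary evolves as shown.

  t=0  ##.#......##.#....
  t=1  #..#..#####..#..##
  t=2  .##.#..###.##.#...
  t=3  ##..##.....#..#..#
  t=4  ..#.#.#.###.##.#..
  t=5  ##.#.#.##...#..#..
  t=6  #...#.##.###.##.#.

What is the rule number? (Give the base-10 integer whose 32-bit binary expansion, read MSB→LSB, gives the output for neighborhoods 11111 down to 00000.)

3285618255

  #####|#  b31=1 t=1,i=8
  ####.|#  b30=1 t=1,i=9
  ###.#|.  b29=0 t=2,i=9
  ###..|.  b28=0 t=1,i=0
  ##.##|.  b27=0 t=2,i=10
  ##.#.|.  b26=0 t=0,i=2
  ##..#|#  b25=1 t=1,i=1
  ##...|#  b24=1 t=3,i=6
  #.###|#  b23=1 t=4,i=8
  #.##.|#  b22=1 t=2,i=11
  #.#.#|.  b21=0 t=4,i=4
  #.#..|#  b20=1 t=0,i=3
  #..##|.  b19=0 t=1,i=5
  #..#.|#  b18=1 t=1,i=2
  #...#|#  b17=1 t=5,i=10
  #....|.  b16=0 t=0,i=5
  .####|#  b15=1 t=1,i=7
  .###.|.  b14=0 t=1,i=17
  .##.#|.  b13=0 t=0,i=1
  .##..|.  b12=0 t=3,i=5
  .#.##|#  b11=1 t=4,i=7
  .#.#.|#  b10=1 t=4,i=3
  .#..#|#  b9=1 t=1,i=4
  .#...|.  b8=0 t=0,i=4
  ..###|.  b7=0 t=1,i=6
  ..##.|#  b6=1 t=0,i=0
  ..#.#|.  b5=0 t=4,i=2
  ..#..|.  b4=0 t=1,i=3
  ...##|#  b3=1 t=0,i=9
  ...#.|#  b2=1 t=3,i=10
  ....#|#  b1=1 t=0,i=8
  .....|#  b0=1 t=0,i=6
  bits 11000011110101101000111001001111 = 3285618255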